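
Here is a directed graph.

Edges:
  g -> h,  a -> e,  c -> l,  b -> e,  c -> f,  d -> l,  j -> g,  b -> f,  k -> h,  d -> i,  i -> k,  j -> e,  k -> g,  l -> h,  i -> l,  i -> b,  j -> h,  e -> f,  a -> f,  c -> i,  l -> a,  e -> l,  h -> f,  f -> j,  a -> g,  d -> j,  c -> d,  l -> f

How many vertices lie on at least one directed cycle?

A vertex is on a directed cycle iff it belongs to a strongly connected component of size ≥ 2 (or has a self-loop).
The vertices on cycles are {a, e, f, g, h, j, l} — 7 in total.

7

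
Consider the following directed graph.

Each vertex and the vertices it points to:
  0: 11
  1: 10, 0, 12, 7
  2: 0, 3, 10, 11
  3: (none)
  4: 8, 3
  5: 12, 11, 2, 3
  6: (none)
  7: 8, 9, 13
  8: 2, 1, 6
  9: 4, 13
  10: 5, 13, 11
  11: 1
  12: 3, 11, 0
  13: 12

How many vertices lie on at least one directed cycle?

A vertex is on a directed cycle iff it belongs to a strongly connected component of size ≥ 2 (or has a self-loop).
The vertices on cycles are {0, 1, 2, 4, 5, 7, 8, 9, 10, 11, 12, 13} — 12 in total.

12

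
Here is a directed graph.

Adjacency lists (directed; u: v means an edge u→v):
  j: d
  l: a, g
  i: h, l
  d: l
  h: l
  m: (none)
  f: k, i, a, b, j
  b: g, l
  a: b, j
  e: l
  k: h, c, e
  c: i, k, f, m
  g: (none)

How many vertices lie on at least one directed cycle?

8

A vertex is on a directed cycle iff it belongs to a strongly connected component of size ≥ 2 (or has a self-loop).
The vertices on cycles are {a, b, c, d, f, j, k, l} — 8 in total.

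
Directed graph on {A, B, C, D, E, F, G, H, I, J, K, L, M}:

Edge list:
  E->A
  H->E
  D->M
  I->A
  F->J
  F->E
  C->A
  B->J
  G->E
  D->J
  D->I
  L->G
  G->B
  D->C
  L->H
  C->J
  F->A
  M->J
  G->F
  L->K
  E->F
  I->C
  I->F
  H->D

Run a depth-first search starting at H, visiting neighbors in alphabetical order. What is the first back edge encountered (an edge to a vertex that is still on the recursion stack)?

E->F

DFS from H (visiting neighbors in alphabetical order); mark gray on enter, black on exit:
H gray
  D gray
    C gray
      A gray
      A black
      J gray
      J black
    C black
    I gray
      I→A: A black — skip
      I→C: C black — skip
      F gray
        F→A: A black — skip
        E gray
          E→A: A black — skip
          E→F: F is gray → back edge
First back edge: E → F.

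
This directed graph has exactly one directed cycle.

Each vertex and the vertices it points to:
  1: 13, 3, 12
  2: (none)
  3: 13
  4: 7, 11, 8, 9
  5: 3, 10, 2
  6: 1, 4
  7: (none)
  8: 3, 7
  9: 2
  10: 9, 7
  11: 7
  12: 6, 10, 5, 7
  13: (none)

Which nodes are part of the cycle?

1, 6, 12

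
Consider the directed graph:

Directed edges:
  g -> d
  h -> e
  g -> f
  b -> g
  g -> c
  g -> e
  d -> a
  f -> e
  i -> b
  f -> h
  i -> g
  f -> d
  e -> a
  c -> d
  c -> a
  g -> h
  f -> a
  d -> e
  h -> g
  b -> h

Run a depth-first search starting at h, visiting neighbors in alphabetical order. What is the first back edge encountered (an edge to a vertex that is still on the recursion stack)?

f->h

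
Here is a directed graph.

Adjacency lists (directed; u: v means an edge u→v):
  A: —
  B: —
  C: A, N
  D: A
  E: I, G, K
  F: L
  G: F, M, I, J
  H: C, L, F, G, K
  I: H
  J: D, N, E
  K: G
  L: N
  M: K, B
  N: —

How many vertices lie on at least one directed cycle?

7

A vertex is on a directed cycle iff it belongs to a strongly connected component of size ≥ 2 (or has a self-loop).
The vertices on cycles are {E, G, H, I, J, K, M} — 7 in total.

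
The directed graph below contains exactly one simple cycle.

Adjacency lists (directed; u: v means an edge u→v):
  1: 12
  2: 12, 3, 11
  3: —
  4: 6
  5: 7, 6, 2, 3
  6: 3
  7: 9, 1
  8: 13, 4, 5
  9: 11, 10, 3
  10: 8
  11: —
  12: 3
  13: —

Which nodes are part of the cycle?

DFS with gray/black marking from 8:
8 gray
  13 gray
  13 black
  4 gray
    6 gray
      3 gray
      3 black
    6 black
  4 black
  5 gray
    7 gray
      9 gray
        11 gray
        11 black
        10 gray
          10→8: 8 is gray → back edge
Back edge closes the cycle 8 → 5 → 7 → 9 → 10 → 8; its vertices are {5, 7, 8, 9, 10}.

5, 7, 8, 9, 10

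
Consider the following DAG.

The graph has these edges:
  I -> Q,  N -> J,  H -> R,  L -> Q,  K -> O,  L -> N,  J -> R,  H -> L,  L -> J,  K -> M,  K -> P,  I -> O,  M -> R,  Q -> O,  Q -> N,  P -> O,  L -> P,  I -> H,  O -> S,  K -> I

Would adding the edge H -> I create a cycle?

Adding H→I creates a cycle iff I can already reach H.
Path from I: I → H.
So I → … → H → I is a cycle.

Yes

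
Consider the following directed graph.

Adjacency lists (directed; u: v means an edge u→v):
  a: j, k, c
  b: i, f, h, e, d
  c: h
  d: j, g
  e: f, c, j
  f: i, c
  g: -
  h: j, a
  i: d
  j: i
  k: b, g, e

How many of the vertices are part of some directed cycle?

A vertex is on a directed cycle iff it belongs to a strongly connected component of size ≥ 2 (or has a self-loop).
The vertices on cycles are {a, b, c, d, e, f, h, i, j, k} — 10 in total.

10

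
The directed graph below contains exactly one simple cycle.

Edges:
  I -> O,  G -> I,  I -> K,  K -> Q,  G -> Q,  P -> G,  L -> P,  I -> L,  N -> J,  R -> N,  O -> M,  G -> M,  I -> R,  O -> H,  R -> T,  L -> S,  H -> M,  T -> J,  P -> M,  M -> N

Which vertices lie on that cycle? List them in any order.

DFS with gray/black marking from I:
I gray
  L gray
    S gray
    S black
    P gray
      M gray
        N gray
          J gray
          J black
        N black
      M black
      G gray
        G→I: I is gray → back edge
Back edge closes the cycle I → L → P → G → I; its vertices are {G, I, L, P}.

G, I, L, P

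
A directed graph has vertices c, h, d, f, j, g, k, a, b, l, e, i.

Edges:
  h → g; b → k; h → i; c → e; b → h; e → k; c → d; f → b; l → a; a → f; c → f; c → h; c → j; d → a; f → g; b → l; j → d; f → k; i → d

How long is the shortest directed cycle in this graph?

For each vertex v, BFS finds the shortest path from v back to v.
The shortest such closed walk is f → b → l → a → f, length 4.

4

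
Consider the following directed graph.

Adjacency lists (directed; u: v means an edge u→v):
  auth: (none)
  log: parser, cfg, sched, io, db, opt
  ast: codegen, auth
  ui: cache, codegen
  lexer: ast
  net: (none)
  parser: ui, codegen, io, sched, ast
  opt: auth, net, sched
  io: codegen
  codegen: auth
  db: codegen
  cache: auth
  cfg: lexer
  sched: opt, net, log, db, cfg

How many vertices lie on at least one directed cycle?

A vertex is on a directed cycle iff it belongs to a strongly connected component of size ≥ 2 (or has a self-loop).
The vertices on cycles are {log, opt, sched, parser} — 4 in total.

4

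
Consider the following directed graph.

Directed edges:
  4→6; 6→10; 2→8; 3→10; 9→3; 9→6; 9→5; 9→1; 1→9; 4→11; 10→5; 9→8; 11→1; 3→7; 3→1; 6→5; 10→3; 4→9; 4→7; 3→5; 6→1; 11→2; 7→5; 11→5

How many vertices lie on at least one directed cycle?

5

A vertex is on a directed cycle iff it belongs to a strongly connected component of size ≥ 2 (or has a self-loop).
The vertices on cycles are {1, 3, 6, 9, 10} — 5 in total.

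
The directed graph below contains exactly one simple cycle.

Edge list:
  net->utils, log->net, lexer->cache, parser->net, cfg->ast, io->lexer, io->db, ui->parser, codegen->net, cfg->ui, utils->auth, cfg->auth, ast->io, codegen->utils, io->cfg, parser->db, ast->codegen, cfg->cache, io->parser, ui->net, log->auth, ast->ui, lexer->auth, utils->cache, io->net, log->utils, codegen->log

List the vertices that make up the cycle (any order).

DFS with gray/black marking from ast:
ast gray
  io gray
    db gray
    db black
    lexer gray
      cache gray
      cache black
      auth gray
      auth black
    lexer black
    net gray
      utils gray
        utils→auth: auth black — skip
        utils→cache: cache black — skip
      utils black
    net black
    cfg gray
      cfg→cache: cache black — skip
      ui gray
        parser gray
          parser→db: db black — skip
          parser→net: net black — skip
        parser black
        ui→net: net black — skip
      ui black
      cfg→ast: ast is gray → back edge
Back edge closes the cycle ast → io → cfg → ast; its vertices are {io, ast, cfg}.

io, ast, cfg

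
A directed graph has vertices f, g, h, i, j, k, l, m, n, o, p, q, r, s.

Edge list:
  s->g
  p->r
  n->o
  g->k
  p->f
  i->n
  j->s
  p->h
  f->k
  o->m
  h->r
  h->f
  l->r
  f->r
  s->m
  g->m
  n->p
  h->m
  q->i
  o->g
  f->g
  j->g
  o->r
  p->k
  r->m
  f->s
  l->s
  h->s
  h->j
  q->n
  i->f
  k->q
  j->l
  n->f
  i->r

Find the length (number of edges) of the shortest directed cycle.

4

For each vertex v, BFS finds the shortest path from v back to v.
The shortest such closed walk is p → k → q → n → p, length 4.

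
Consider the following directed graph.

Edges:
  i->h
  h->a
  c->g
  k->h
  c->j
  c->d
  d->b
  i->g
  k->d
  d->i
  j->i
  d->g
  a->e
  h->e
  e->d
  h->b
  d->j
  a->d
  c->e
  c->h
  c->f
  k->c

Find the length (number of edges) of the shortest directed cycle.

4

For each vertex v, BFS finds the shortest path from v back to v.
The shortest such closed walk is h → a → d → i → h, length 4.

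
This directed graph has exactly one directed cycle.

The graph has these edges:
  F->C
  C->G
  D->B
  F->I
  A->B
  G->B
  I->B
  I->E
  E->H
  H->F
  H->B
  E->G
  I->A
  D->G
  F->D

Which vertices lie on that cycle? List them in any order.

DFS with gray/black marking from F:
F gray
  C gray
    G gray
      B gray
      B black
    G black
  C black
  I gray
    A gray
      A→B: B black — skip
    A black
    I→B: B black — skip
    E gray
      E→G: G black — skip
      H gray
        H→B: B black — skip
        H→F: F is gray → back edge
Back edge closes the cycle F → I → E → H → F; its vertices are {E, F, H, I}.

E, F, H, I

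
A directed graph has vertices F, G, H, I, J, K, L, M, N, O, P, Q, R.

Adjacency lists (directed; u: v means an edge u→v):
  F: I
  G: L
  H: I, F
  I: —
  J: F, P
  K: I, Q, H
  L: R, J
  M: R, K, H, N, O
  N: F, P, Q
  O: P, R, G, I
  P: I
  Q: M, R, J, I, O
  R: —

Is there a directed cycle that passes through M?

Yes

M is on a cycle iff M can reach itself via ≥1 edge.
M → K → Q → M — yes.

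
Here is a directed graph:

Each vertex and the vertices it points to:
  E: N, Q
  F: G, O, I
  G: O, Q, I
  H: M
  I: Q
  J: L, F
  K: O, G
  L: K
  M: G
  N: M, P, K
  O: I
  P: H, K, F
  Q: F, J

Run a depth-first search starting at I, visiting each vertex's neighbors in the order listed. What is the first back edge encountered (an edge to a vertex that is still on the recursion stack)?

DFS from I (visiting each vertex's neighbors in the order listed); mark gray on enter, black on exit:
I gray
  Q gray
    F gray
      G gray
        O gray
          O→I: I is gray → back edge
First back edge: O → I.

O→I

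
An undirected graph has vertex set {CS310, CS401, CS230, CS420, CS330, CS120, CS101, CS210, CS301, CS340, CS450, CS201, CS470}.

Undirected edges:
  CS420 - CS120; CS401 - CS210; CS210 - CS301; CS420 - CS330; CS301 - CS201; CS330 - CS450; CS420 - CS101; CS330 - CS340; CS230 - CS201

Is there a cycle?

No

DFS, tracking each vertex's parent; an edge to a visited non-parent vertex closes a cycle.
Start from CS101:
visit CS101 (parent –)
  visit CS420 (parent CS101)
    visit CS330 (parent CS420)
      visit CS450 (parent CS330)
        CS450–CS330: parent, skip
      CS330–CS420: parent, skip
      visit CS340 (parent CS330)
        CS340–CS330: parent, skip
    CS420–CS101: parent, skip
    visit CS120 (parent CS420)
      CS120–CS420: parent, skip
visit CS310 (parent –)
visit CS401 (parent –)
  visit CS210 (parent CS401)
    visit CS301 (parent CS210)
      visit CS201 (parent CS301)
        visit CS230 (parent CS201)
          CS230–CS201: parent, skip
        CS201–CS301: parent, skip
      CS301–CS210: parent, skip
    CS210–CS401: parent, skip
visit CS470 (parent –)
No non-parent visited neighbor found — the graph is a forest.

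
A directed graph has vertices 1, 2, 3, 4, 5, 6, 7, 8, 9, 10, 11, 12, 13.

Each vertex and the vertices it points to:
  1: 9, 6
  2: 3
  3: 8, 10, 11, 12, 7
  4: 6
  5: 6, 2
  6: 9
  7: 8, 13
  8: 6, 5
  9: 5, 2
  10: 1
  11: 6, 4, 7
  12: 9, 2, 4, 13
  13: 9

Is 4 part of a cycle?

4 is on a cycle iff 4 can reach itself via ≥1 edge.
4 → 6 → 9 → 2 → 3 → 11 → 4 — yes.

Yes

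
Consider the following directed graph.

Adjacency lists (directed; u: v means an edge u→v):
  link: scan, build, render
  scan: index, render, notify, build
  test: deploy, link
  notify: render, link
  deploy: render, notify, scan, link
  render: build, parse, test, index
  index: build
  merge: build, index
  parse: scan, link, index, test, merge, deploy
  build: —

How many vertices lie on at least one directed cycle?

7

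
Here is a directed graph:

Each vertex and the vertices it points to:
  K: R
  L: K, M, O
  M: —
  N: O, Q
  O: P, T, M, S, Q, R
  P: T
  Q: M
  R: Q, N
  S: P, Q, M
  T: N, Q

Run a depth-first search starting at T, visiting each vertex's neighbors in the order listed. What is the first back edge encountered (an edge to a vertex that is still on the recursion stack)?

P->T

DFS from T (visiting each vertex's neighbors in the order listed); mark gray on enter, black on exit:
T gray
  N gray
    O gray
      P gray
        P→T: T is gray → back edge
First back edge: P → T.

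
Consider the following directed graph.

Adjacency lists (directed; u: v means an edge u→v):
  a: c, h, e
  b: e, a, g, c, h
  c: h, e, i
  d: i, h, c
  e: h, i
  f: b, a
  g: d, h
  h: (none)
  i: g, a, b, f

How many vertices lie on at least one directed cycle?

8

A vertex is on a directed cycle iff it belongs to a strongly connected component of size ≥ 2 (or has a self-loop).
The vertices on cycles are {a, b, c, d, e, f, g, i} — 8 in total.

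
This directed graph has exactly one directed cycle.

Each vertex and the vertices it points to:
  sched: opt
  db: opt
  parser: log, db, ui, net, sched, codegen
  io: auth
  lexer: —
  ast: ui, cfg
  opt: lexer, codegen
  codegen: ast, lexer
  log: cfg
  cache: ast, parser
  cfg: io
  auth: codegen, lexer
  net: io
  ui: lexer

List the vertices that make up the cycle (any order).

DFS with gray/black marking from ast:
ast gray
  ui gray
    lexer gray
    lexer black
  ui black
  cfg gray
    io gray
      auth gray
        codegen gray
          codegen→ast: ast is gray → back edge
Back edge closes the cycle ast → cfg → io → auth → codegen → ast; its vertices are {io, ast, cfg, auth, codegen}.

io, ast, cfg, auth, codegen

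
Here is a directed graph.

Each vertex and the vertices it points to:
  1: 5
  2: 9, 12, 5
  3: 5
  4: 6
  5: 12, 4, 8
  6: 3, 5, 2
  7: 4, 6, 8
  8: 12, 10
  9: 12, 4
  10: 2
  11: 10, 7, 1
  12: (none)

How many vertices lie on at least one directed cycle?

A vertex is on a directed cycle iff it belongs to a strongly connected component of size ≥ 2 (or has a self-loop).
The vertices on cycles are {2, 3, 4, 5, 6, 8, 9, 10} — 8 in total.

8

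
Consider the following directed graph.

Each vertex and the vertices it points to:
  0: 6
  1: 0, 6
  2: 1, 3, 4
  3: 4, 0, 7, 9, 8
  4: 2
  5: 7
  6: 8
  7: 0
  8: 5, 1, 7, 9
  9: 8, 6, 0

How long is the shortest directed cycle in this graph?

2

For each vertex v, BFS finds the shortest path from v back to v.
The shortest such closed walk is 2 → 4 → 2, length 2.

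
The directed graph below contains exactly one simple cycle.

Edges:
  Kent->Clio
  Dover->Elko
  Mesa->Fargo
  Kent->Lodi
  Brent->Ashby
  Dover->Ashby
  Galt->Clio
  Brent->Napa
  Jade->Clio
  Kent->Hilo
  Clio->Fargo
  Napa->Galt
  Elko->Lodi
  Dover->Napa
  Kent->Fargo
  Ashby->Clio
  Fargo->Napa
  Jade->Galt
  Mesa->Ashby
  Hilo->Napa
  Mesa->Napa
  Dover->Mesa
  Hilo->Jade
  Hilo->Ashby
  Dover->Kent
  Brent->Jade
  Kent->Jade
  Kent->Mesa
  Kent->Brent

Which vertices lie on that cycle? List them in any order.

Clio, Galt, Napa, Fargo

DFS with gray/black marking from Fargo:
Fargo gray
  Napa gray
    Galt gray
      Clio gray
        Clio→Fargo: Fargo is gray → back edge
Back edge closes the cycle Fargo → Napa → Galt → Clio → Fargo; its vertices are {Clio, Galt, Napa, Fargo}.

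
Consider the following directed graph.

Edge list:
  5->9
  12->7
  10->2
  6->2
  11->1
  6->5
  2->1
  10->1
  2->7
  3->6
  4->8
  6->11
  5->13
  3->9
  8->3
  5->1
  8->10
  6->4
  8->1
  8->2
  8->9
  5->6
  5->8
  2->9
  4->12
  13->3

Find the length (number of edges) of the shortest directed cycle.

2

For each vertex v, BFS finds the shortest path from v back to v.
The shortest such closed walk is 5 → 6 → 5, length 2.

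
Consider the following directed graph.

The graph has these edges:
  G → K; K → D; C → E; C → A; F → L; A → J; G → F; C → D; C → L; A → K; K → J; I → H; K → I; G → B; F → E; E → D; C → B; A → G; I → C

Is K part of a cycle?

Yes

K is on a cycle iff K can reach itself via ≥1 edge.
K → I → C → A → K — yes.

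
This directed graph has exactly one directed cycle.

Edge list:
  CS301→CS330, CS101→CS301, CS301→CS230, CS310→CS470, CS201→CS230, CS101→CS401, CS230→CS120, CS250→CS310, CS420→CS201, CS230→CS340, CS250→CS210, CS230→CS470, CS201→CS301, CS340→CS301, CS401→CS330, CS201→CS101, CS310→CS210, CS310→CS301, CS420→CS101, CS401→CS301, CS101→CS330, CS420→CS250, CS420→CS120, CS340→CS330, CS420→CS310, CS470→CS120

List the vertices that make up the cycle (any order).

DFS with gray/black marking from CS230:
CS230 gray
  CS470 gray
    CS120 gray
    CS120 black
  CS470 black
  CS340 gray
    CS301 gray
      CS301→CS230: CS230 is gray → back edge
Back edge closes the cycle CS230 → CS340 → CS301 → CS230; its vertices are {CS230, CS301, CS340}.

CS230, CS301, CS340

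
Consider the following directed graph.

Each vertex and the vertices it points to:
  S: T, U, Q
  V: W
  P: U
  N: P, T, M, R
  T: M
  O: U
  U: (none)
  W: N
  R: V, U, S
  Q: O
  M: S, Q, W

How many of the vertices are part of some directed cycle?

A vertex is on a directed cycle iff it belongs to a strongly connected component of size ≥ 2 (or has a self-loop).
The vertices on cycles are {M, N, R, S, T, V, W} — 7 in total.

7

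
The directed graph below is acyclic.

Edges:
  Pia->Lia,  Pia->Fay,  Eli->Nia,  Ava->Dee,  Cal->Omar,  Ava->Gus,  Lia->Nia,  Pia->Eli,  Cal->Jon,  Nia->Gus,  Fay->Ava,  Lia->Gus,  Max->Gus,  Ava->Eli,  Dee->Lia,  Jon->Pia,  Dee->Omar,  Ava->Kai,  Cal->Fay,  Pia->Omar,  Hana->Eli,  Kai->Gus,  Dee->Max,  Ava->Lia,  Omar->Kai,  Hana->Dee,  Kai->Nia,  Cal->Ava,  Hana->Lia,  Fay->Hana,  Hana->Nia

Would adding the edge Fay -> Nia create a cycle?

No

Adding Fay→Nia creates a cycle iff Nia can already reach Fay.
Explore from Nia: no path reaches Fay. The graph stays acyclic.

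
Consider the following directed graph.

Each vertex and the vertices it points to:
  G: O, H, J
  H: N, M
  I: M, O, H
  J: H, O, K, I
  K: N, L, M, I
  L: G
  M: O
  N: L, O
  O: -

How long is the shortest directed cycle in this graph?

For each vertex v, BFS finds the shortest path from v back to v.
The shortest such closed walk is K → L → G → J → K, length 4.

4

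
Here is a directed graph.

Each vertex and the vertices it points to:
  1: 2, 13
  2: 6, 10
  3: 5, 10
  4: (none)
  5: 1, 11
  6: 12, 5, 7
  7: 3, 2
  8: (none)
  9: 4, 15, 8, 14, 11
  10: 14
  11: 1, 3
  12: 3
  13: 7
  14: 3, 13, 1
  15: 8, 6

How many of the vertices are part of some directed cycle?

11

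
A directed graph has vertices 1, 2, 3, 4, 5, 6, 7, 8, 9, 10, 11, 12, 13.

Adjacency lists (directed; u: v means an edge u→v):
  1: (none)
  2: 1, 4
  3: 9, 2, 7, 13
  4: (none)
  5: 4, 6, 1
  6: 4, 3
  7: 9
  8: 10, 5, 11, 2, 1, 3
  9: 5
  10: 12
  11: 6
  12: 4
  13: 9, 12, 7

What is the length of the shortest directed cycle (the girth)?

4

For each vertex v, BFS finds the shortest path from v back to v.
The shortest such closed walk is 3 → 9 → 5 → 6 → 3, length 4.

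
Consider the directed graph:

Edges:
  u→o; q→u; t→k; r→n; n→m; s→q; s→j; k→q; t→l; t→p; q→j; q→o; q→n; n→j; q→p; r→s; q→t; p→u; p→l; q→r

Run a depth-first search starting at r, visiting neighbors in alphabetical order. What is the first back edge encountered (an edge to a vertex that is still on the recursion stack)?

q→r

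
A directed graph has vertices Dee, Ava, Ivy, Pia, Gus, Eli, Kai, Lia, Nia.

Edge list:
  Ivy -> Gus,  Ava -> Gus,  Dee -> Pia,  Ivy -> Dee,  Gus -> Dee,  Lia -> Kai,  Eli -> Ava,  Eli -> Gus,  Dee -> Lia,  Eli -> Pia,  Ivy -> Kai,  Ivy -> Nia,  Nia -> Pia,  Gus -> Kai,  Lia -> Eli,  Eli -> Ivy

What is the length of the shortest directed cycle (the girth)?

4

For each vertex v, BFS finds the shortest path from v back to v.
The shortest such closed walk is Lia → Eli → Ivy → Dee → Lia, length 4.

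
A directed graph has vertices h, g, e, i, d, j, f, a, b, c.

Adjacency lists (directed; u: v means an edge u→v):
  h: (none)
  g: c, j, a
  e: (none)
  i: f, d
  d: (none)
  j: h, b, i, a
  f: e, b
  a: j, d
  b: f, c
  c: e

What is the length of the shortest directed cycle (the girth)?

2

For each vertex v, BFS finds the shortest path from v back to v.
The shortest such closed walk is j → a → j, length 2.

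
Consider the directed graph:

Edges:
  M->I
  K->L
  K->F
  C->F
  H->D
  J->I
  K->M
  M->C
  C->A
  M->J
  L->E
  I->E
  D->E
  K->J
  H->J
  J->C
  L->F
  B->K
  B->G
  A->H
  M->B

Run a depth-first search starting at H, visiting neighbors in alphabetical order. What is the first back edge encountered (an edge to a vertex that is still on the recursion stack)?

DFS from H (visiting neighbors in alphabetical order); mark gray on enter, black on exit:
H gray
  D gray
    E gray
    E black
  D black
  J gray
    C gray
      A gray
        A→H: H is gray → back edge
First back edge: A → H.

A→H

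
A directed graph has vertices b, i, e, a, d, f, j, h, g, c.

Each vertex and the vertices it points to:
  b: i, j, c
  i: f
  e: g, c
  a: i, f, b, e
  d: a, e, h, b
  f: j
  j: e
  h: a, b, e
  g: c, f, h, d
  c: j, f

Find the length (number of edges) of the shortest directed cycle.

3

For each vertex v, BFS finds the shortest path from v back to v.
The shortest such closed walk is d → e → g → d, length 3.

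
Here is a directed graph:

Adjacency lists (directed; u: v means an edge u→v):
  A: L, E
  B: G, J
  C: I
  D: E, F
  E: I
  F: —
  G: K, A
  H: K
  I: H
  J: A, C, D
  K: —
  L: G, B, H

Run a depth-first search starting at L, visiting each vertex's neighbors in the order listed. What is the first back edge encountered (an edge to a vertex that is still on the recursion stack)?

A→L

DFS from L (visiting each vertex's neighbors in the order listed); mark gray on enter, black on exit:
L gray
  G gray
    K gray
    K black
    A gray
      A→L: L is gray → back edge
First back edge: A → L.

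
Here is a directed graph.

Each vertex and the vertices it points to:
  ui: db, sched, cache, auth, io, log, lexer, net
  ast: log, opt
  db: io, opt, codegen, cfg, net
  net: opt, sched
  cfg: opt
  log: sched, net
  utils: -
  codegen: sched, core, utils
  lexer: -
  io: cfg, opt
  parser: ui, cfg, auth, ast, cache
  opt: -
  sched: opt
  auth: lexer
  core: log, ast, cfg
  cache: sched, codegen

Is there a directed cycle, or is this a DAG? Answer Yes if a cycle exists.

No

DFS with white/gray/black marking, starting from auth:
auth gray
  lexer gray
  lexer black
auth black
ui gray
  db gray
    io gray
      cfg gray
        opt gray
        opt black
      cfg black
      io→opt: opt black — skip
    io black
    db→opt: opt black — skip
    codegen gray
      sched gray
        sched→opt: opt black — skip
      sched black
      core gray
        log gray
          log→sched: sched black — skip
          net gray
            net→opt: opt black — skip
            net→sched: sched black — skip
          net black
        log black
        ast gray
          ast→log: log black — skip
          ast→opt: opt black — skip
        ast black
        core→cfg: cfg black — skip
      core black
      utils gray
      utils black
    codegen black
    db→cfg: cfg black — skip
    db→net: net black — skip
  db black
  ui→sched: sched black — skip
  cache gray
    cache→sched: sched black — skip
    cache→codegen: codegen black — skip
  cache black
  ui→auth: auth black — skip
  ui→io: io black — skip
  ui→log: log black — skip
  ui→lexer: lexer black — skip
  ui→net: net black — skip
ui black
parser gray
  parser→ui: ui black — skip
  parser→cfg: cfg black — skip
  parser→auth: auth black — skip
  parser→ast: ast black — skip
  parser→cache: cache black — skip
parser black
Every edge goes to a white or black vertex — no back edge, so the graph is acyclic.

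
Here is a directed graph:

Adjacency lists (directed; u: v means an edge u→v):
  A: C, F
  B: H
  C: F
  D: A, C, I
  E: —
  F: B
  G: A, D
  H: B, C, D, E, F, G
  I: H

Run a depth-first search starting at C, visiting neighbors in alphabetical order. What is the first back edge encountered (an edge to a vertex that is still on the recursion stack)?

DFS from C (visiting neighbors in alphabetical order); mark gray on enter, black on exit:
C gray
  F gray
    B gray
      H gray
        H→B: B is gray → back edge
First back edge: H → B.

H->B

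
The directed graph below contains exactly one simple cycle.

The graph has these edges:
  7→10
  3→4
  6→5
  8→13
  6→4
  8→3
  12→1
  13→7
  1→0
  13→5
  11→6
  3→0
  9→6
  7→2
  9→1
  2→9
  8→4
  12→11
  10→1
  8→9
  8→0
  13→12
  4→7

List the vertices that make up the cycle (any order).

2, 4, 6, 7, 9

DFS with gray/black marking from 7:
7 gray
  10 gray
    1 gray
      0 gray
      0 black
    1 black
  10 black
  2 gray
    9 gray
      6 gray
        4 gray
          4→7: 7 is gray → back edge
Back edge closes the cycle 7 → 2 → 9 → 6 → 4 → 7; its vertices are {2, 4, 6, 7, 9}.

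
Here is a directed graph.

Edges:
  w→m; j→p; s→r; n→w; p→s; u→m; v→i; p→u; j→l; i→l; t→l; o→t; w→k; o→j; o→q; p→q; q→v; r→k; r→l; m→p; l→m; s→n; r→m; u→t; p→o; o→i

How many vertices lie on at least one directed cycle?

A vertex is on a directed cycle iff it belongs to a strongly connected component of size ≥ 2 (or has a self-loop).
The vertices on cycles are {i, j, l, m, n, o, p, q, r, s, t, u, v, w} — 14 in total.

14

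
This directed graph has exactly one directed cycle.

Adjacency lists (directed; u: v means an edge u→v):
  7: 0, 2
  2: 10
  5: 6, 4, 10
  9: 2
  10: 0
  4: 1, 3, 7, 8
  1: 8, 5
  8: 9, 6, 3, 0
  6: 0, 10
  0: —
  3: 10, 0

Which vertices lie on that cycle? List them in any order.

1, 4, 5

DFS with gray/black marking from 1:
1 gray
  8 gray
    9 gray
      2 gray
        10 gray
          0 gray
          0 black
        10 black
      2 black
    9 black
    6 gray
      6→0: 0 black — skip
      6→10: 10 black — skip
    6 black
    3 gray
      3→10: 10 black — skip
      3→0: 0 black — skip
    3 black
    8→0: 0 black — skip
  8 black
  5 gray
    5→6: 6 black — skip
    4 gray
      4→1: 1 is gray → back edge
Back edge closes the cycle 1 → 5 → 4 → 1; its vertices are {1, 4, 5}.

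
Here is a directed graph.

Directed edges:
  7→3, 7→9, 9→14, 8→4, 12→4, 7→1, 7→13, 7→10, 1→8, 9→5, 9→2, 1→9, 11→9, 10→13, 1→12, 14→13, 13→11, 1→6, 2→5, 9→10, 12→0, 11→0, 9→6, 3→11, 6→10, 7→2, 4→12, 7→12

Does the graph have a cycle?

Yes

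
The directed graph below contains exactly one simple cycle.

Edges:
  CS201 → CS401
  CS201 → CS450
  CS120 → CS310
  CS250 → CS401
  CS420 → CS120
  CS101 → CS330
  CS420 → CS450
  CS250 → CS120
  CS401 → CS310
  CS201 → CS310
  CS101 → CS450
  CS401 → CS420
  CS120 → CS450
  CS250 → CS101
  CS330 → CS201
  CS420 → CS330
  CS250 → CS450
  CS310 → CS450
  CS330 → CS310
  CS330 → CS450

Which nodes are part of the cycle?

DFS with gray/black marking from CS401:
CS401 gray
  CS310 gray
    CS450 gray
    CS450 black
  CS310 black
  CS420 gray
    CS120 gray
      CS120→CS450: CS450 black — skip
      CS120→CS310: CS310 black — skip
    CS120 black
    CS420→CS450: CS450 black — skip
    CS330 gray
      CS330→CS310: CS310 black — skip
      CS201 gray
        CS201→CS401: CS401 is gray → back edge
Back edge closes the cycle CS401 → CS420 → CS330 → CS201 → CS401; its vertices are {CS201, CS330, CS401, CS420}.

CS201, CS330, CS401, CS420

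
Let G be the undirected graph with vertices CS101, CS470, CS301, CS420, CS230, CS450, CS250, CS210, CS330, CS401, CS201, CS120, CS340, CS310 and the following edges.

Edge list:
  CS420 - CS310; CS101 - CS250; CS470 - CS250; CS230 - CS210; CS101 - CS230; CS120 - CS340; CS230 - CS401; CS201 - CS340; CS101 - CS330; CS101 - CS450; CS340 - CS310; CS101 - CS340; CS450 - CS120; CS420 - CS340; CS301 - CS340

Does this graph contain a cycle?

Yes

DFS, tracking each vertex's parent; an edge to a visited non-parent vertex closes a cycle.
Start from CS120:
visit CS120 (parent –)
  visit CS340 (parent CS120)
    visit CS310 (parent CS340)
      visit CS420 (parent CS310)
        CS420–CS340: CS340 visited and ≠ parent → cycle
Cycle: CS340 – CS310 – CS420 – CS340.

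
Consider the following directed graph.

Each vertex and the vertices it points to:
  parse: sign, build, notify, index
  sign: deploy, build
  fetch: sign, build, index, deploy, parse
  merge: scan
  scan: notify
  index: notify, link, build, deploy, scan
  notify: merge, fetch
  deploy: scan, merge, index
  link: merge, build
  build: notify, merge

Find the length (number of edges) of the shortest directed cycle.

2

For each vertex v, BFS finds the shortest path from v back to v.
The shortest such closed walk is index → deploy → index, length 2.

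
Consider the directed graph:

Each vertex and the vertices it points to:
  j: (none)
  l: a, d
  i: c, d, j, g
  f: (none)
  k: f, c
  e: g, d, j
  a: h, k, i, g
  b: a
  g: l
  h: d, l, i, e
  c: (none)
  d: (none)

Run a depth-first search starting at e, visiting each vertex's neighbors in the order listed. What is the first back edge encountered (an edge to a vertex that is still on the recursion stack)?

DFS from e (visiting each vertex's neighbors in the order listed); mark gray on enter, black on exit:
e gray
  g gray
    l gray
      a gray
        h gray
          d gray
          d black
          h→l: l is gray → back edge
First back edge: h → l.

h->l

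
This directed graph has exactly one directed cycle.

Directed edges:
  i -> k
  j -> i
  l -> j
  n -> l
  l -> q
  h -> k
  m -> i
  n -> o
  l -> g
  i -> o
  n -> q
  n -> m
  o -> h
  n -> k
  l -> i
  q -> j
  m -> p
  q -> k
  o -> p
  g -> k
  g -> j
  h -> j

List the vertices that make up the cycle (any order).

h, i, j, o

DFS with gray/black marking from o:
o gray
  h gray
    k gray
    k black
    j gray
      i gray
        i→o: o is gray → back edge
Back edge closes the cycle o → h → j → i → o; its vertices are {h, i, j, o}.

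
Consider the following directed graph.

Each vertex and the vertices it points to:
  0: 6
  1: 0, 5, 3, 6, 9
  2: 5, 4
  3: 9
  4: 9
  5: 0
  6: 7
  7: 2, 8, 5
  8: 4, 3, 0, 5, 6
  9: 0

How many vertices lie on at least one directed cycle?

A vertex is on a directed cycle iff it belongs to a strongly connected component of size ≥ 2 (or has a self-loop).
The vertices on cycles are {0, 2, 3, 4, 5, 6, 7, 8, 9} — 9 in total.

9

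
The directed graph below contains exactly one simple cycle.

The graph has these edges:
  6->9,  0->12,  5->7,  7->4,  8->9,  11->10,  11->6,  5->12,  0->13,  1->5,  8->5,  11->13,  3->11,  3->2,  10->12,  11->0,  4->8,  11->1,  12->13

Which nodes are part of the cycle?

DFS with gray/black marking from 5:
5 gray
  7 gray
    4 gray
      8 gray
        9 gray
        9 black
        8→5: 5 is gray → back edge
Back edge closes the cycle 5 → 7 → 4 → 8 → 5; its vertices are {4, 5, 7, 8}.

4, 5, 7, 8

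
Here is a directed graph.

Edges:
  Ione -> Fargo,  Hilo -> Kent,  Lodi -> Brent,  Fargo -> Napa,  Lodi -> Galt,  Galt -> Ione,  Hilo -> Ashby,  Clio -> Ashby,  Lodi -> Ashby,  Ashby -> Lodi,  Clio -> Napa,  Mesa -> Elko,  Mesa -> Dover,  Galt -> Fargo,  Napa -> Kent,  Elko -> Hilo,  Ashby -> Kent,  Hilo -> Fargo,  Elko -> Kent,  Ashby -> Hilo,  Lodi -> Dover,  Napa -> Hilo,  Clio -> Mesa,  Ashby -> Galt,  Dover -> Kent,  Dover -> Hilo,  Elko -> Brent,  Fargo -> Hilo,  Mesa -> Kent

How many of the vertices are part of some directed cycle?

A vertex is on a directed cycle iff it belongs to a strongly connected component of size ≥ 2 (or has a self-loop).
The vertices on cycles are {Galt, Hilo, Ione, Lodi, Napa, Ashby, Dover, Fargo} — 8 in total.

8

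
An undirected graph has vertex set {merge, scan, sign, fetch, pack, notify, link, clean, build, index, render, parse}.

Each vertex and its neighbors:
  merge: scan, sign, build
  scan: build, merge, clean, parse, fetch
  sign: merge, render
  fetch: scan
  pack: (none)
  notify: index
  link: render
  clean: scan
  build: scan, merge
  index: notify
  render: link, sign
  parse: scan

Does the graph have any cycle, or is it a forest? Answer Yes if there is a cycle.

Yes

DFS, tracking each vertex's parent; an edge to a visited non-parent vertex closes a cycle.
Start from index:
visit index (parent –)
  visit notify (parent index)
    notify–index: parent, skip
visit merge (parent –)
  visit scan (parent merge)
    visit build (parent scan)
      build–scan: parent, skip
      build–merge: merge visited and ≠ parent → cycle
Cycle: merge – scan – build – merge.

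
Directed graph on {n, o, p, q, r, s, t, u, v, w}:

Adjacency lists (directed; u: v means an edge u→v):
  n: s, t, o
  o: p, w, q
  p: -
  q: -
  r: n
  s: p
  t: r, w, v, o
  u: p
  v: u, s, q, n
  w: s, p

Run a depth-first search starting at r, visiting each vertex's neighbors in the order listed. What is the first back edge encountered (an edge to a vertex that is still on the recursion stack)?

t->r

DFS from r (visiting each vertex's neighbors in the order listed); mark gray on enter, black on exit:
r gray
  n gray
    s gray
      p gray
      p black
    s black
    t gray
      t→r: r is gray → back edge
First back edge: t → r.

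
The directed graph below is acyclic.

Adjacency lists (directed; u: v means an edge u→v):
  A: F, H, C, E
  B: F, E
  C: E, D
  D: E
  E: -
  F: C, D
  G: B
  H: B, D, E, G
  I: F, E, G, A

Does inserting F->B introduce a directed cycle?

Adding F→B creates a cycle iff B can already reach F.
Path from B: B → F.
So B → … → F → B is a cycle.

Yes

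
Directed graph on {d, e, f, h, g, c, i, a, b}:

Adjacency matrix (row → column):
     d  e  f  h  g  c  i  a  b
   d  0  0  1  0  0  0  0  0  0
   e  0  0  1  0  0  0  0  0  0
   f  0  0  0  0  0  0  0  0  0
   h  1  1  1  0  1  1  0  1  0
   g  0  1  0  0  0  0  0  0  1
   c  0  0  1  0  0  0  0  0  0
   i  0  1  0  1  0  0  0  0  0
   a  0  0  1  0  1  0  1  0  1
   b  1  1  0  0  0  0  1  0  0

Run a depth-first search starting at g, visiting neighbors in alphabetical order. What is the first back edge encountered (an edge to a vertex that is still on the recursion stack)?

DFS from g (visiting neighbors in alphabetical order); mark gray on enter, black on exit:
g gray
  b gray
    d gray
      f gray
      f black
    d black
    e gray
      e→f: f black — skip
    e black
    i gray
      i→e: e black — skip
      h gray
        a gray
          a→b: b is gray → back edge
First back edge: a → b.

a->b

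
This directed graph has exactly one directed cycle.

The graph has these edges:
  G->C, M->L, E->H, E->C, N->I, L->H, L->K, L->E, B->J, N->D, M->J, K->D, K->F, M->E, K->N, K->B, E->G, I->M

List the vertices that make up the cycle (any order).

DFS with gray/black marking from M:
M gray
  J gray
  J black
  E gray
    C gray
    C black
    G gray
      G→C: C black — skip
    G black
    H gray
    H black
  E black
  L gray
    L→E: E black — skip
    K gray
      N gray
        I gray
          I→M: M is gray → back edge
Back edge closes the cycle M → L → K → N → I → M; its vertices are {I, K, L, M, N}.

I, K, L, M, N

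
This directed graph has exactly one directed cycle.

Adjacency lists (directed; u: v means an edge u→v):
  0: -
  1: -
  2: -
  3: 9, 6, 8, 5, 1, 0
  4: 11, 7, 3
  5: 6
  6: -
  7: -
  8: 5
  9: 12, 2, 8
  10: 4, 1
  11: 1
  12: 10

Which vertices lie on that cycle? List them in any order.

DFS with gray/black marking from 4:
4 gray
  11 gray
    1 gray
    1 black
  11 black
  7 gray
  7 black
  3 gray
    9 gray
      12 gray
        10 gray
          10→4: 4 is gray → back edge
Back edge closes the cycle 4 → 3 → 9 → 12 → 10 → 4; its vertices are {3, 4, 9, 10, 12}.

3, 4, 9, 10, 12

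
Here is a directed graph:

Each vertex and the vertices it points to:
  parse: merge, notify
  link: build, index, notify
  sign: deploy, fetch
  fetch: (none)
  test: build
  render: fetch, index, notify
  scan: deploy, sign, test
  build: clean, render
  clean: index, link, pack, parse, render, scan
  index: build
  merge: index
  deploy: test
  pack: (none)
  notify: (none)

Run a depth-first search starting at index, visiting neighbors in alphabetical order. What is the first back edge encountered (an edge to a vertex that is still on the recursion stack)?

clean->index

DFS from index (visiting neighbors in alphabetical order); mark gray on enter, black on exit:
index gray
  build gray
    clean gray
      clean→index: index is gray → back edge
First back edge: clean → index.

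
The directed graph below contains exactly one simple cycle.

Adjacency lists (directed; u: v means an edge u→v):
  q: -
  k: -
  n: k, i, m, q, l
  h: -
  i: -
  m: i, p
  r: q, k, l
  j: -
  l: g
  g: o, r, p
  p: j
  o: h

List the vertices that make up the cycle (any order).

g, l, r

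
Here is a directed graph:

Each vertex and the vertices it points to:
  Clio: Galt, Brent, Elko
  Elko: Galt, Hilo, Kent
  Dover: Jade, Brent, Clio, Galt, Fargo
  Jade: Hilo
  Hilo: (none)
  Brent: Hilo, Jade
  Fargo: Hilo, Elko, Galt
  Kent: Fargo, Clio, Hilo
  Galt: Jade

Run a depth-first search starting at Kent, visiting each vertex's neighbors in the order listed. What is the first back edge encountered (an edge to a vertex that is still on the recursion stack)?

DFS from Kent (visiting each vertex's neighbors in the order listed); mark gray on enter, black on exit:
Kent gray
  Fargo gray
    Hilo gray
    Hilo black
    Elko gray
      Galt gray
        Jade gray
          Jade→Hilo: Hilo black — skip
        Jade black
      Galt black
      Elko→Hilo: Hilo black — skip
      Elko→Kent: Kent is gray → back edge
First back edge: Elko → Kent.

Elko->Kent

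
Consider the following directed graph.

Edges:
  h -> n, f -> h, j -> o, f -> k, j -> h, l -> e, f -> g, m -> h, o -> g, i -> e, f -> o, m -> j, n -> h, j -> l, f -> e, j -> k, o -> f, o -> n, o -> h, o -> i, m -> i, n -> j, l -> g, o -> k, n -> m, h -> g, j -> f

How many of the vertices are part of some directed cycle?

A vertex is on a directed cycle iff it belongs to a strongly connected component of size ≥ 2 (or has a self-loop).
The vertices on cycles are {f, h, j, m, n, o} — 6 in total.

6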